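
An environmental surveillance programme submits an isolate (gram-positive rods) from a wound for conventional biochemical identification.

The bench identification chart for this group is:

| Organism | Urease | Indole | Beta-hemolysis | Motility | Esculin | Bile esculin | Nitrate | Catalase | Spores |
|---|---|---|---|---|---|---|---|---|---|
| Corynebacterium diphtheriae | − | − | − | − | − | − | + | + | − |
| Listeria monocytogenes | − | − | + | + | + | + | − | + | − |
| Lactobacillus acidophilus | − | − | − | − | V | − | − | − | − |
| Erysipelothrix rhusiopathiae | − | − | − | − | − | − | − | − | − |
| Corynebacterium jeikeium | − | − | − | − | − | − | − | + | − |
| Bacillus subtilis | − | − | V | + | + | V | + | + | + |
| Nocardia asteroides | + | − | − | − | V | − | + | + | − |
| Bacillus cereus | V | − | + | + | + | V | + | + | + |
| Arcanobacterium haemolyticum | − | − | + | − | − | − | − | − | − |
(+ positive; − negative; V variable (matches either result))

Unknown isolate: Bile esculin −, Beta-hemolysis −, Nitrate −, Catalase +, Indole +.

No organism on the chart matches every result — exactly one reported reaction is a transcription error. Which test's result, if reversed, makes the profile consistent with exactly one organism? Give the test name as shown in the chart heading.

Indole

As reported, no row in the chart matches all 5 reactions.
Reversing Beta-hemolysis → still no organism matches.
Reversing Bile esculin → still no organism matches.
Reversing Indole (to −) → unique match: Corynebacterium jeikeium.
Reversing Catalase → still no organism matches.
Reversing Nitrate → still no organism matches.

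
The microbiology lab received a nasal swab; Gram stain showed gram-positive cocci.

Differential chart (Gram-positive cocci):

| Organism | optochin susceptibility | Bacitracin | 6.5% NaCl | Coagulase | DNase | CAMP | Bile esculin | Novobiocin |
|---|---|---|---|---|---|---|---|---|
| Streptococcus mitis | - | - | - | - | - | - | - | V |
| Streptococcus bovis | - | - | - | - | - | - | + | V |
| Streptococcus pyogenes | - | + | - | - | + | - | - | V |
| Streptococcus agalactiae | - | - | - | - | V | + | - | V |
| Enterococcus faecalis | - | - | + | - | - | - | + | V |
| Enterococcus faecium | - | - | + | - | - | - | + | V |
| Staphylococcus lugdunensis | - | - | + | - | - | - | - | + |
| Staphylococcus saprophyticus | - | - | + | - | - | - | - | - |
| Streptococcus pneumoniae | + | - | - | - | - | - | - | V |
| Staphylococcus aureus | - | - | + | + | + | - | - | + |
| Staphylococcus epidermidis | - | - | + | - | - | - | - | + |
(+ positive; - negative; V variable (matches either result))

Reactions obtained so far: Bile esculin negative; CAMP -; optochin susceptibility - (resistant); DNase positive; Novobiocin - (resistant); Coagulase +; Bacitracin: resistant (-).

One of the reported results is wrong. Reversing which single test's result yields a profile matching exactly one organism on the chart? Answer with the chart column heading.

Novobiocin

As reported, no row in the chart matches all 7 reactions.
Reversing Novobiocin (to +) → unique match: Staphylococcus aureus.
Reversing Coagulase → still no organism matches.
Reversing DNase → still no organism matches.
Reversing optochin susceptibility → still no organism matches.
Reversing CAMP → still no organism matches.
Reversing Bacitracin → still no organism matches.
Reversing Bile esculin → still no organism matches.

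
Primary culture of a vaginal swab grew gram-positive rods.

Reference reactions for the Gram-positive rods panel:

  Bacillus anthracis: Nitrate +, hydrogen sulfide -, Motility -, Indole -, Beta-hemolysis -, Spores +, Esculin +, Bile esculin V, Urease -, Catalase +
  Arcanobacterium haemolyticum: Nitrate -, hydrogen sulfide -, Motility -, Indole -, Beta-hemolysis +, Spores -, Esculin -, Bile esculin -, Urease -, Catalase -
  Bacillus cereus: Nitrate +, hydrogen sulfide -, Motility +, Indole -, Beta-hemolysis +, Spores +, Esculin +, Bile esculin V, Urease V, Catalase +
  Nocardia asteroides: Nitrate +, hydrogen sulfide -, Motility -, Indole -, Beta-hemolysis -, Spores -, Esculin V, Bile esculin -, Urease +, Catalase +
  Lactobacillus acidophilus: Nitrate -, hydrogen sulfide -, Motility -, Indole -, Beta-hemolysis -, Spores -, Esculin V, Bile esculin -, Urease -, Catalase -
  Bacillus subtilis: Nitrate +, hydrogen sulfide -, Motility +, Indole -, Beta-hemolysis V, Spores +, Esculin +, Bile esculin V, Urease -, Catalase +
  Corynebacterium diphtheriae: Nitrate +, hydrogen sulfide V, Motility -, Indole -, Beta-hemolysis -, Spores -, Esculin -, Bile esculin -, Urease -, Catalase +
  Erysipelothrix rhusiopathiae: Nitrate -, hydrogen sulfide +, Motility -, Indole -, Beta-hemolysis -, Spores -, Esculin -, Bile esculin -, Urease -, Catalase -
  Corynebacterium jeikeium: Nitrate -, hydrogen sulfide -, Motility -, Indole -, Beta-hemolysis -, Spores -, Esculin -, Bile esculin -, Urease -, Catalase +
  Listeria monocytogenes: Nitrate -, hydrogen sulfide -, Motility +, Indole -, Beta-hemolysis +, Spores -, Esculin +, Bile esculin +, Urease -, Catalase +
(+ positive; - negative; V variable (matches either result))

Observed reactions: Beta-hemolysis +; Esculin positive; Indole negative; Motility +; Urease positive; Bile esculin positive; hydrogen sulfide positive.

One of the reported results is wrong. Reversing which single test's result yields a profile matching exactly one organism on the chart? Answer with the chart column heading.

As reported, no row in the chart matches all 7 reactions.
Reversing Bile esculin → still no organism matches.
Reversing Esculin → still no organism matches.
Reversing Indole → still no organism matches.
Reversing Urease → still no organism matches.
Reversing Motility → still no organism matches.
Reversing hydrogen sulfide (to -) → unique match: Bacillus cereus.
Reversing Beta-hemolysis → still no organism matches.

hydrogen sulfide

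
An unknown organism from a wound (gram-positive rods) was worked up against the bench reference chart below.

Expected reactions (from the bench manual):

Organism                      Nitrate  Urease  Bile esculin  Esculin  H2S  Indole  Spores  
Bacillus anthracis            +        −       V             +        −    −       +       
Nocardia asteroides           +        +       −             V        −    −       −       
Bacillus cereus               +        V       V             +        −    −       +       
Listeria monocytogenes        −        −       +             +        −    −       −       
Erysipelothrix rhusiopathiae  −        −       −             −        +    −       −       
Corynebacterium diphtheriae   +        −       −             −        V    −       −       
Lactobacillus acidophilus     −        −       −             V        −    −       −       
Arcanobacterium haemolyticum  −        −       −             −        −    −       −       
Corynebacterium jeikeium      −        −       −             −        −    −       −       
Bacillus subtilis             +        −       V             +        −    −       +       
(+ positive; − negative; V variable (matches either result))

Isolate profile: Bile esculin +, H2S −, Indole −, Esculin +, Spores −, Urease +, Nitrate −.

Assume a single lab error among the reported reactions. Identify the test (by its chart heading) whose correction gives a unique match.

As reported, no row in the chart matches all 7 reactions.
Reversing Spores → still no organism matches.
Reversing Esculin → still no organism matches.
Reversing Bile esculin → still no organism matches.
Reversing Indole → still no organism matches.
Reversing Urease (to −) → unique match: Listeria monocytogenes.
Reversing H2S → still no organism matches.
Reversing Nitrate → still no organism matches.

Urease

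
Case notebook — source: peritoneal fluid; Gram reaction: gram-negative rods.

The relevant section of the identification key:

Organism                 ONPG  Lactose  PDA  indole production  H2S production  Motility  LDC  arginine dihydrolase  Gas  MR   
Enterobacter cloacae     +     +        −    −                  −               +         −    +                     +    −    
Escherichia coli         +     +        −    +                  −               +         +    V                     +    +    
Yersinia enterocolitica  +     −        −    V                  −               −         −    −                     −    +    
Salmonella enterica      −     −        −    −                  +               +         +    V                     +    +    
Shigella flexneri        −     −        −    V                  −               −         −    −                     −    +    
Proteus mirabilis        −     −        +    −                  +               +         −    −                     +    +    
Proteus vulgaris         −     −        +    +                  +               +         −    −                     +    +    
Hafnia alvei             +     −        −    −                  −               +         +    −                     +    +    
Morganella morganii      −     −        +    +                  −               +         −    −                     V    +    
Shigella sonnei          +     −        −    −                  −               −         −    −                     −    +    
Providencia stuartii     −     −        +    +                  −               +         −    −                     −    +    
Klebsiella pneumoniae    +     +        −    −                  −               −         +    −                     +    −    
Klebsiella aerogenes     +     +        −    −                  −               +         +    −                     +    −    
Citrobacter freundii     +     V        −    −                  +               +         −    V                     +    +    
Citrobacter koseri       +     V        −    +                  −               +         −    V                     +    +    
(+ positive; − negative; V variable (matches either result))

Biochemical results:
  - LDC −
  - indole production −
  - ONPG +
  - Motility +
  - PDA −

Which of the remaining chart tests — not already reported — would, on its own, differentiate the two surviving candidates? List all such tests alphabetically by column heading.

H2S production, MR

Motility +: excludes Yersinia enterocolitica, Shigella flexneri, Shigella sonnei, Klebsiella pneumoniae — 11 left.
indole production −: excludes 5 organisms — 6 left.
PDA −: excludes Proteus mirabilis — 5 left.
ONPG +: excludes Salmonella enterica — 4 left.
LDC −: excludes Hafnia alvei, Klebsiella aerogenes — 2 left.
Two candidates remain: Citrobacter freundii and Enterobacter cloacae.
  Lactose: V vs + — variable for at least one, does not separate.
  H2S production: Citrobacter freundii +, Enterobacter cloacae − — discriminates.
  arginine dihydrolase: V vs + — variable for at least one, does not separate.
  Gas: + vs + — same for both, does not separate.
  MR: Citrobacter freundii +, Enterobacter cloacae − — discriminates.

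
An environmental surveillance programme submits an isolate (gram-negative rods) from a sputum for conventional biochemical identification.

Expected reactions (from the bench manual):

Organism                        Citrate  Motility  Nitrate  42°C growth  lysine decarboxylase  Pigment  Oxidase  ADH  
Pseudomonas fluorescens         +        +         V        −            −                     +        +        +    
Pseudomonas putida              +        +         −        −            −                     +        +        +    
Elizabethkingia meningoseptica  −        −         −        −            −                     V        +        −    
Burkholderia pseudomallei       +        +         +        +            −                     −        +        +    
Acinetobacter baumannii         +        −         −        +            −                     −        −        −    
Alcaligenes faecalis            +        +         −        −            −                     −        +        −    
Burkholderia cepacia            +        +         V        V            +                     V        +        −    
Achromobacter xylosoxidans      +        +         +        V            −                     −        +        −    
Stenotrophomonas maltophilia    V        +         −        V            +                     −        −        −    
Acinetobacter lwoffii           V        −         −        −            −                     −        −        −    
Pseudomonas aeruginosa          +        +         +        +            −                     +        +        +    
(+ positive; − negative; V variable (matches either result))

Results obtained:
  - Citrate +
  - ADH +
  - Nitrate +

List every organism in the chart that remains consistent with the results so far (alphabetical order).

Burkholderia pseudomallei, Pseudomonas aeruginosa, Pseudomonas fluorescens

Nitrate +: excludes 6 organisms — 5 left.
ADH +: excludes Burkholderia cepacia, Achromobacter xylosoxidans — 3 left.
Citrate +: all 3 remaining candidates are consistent.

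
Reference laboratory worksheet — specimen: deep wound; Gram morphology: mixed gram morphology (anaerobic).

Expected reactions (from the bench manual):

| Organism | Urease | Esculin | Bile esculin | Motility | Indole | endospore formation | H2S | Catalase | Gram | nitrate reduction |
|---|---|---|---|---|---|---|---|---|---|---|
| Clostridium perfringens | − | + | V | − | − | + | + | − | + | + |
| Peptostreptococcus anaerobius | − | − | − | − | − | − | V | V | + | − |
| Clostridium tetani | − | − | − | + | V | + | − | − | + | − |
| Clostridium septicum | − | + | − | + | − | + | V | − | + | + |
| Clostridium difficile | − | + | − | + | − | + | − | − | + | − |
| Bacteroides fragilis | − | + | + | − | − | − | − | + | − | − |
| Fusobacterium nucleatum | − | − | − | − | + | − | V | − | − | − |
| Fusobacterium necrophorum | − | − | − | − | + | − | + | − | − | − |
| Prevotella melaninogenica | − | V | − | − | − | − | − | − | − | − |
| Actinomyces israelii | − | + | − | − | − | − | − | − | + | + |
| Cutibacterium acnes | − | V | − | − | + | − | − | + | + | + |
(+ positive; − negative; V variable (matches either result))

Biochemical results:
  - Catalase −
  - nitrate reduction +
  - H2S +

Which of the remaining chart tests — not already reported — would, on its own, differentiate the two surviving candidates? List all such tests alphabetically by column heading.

Motility

Catalase −: excludes Bacteroides fragilis, Cutibacterium acnes — 9 left.
nitrate reduction +: excludes 6 organisms — 3 left.
H2S +: excludes Actinomyces israelii — 2 left.
Two candidates remain: Clostridium perfringens and Clostridium septicum.
  Urease: − vs − — same for both, does not separate.
  Esculin: + vs + — same for both, does not separate.
  Bile esculin: V vs − — variable for at least one, does not separate.
  Motility: Clostridium perfringens −, Clostridium septicum + — discriminates.
  Indole: − vs − — same for both, does not separate.
  endospore formation: + vs + — same for both, does not separate.
  Gram: + vs + — same for both, does not separate.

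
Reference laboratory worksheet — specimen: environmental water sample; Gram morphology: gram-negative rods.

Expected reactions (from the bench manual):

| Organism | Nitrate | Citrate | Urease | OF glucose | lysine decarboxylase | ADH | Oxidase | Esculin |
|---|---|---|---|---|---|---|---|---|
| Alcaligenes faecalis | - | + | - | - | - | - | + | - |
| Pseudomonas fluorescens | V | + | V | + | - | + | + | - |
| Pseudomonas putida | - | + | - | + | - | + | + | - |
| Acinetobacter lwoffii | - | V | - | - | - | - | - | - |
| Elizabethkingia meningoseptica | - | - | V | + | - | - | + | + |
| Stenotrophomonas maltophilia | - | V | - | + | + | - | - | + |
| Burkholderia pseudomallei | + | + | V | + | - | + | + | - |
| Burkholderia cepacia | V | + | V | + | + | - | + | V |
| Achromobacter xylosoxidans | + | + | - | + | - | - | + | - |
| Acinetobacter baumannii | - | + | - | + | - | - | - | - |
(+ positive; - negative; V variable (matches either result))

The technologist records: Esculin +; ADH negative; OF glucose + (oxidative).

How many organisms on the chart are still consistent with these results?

Esculin +: excludes 7 organisms — 3 left.
ADH -: all 3 remaining candidates are consistent.
OF glucose +: all 3 remaining candidates are consistent.
Still consistent: Burkholderia cepacia, Elizabethkingia meningoseptica, Stenotrophomonas maltophilia.

3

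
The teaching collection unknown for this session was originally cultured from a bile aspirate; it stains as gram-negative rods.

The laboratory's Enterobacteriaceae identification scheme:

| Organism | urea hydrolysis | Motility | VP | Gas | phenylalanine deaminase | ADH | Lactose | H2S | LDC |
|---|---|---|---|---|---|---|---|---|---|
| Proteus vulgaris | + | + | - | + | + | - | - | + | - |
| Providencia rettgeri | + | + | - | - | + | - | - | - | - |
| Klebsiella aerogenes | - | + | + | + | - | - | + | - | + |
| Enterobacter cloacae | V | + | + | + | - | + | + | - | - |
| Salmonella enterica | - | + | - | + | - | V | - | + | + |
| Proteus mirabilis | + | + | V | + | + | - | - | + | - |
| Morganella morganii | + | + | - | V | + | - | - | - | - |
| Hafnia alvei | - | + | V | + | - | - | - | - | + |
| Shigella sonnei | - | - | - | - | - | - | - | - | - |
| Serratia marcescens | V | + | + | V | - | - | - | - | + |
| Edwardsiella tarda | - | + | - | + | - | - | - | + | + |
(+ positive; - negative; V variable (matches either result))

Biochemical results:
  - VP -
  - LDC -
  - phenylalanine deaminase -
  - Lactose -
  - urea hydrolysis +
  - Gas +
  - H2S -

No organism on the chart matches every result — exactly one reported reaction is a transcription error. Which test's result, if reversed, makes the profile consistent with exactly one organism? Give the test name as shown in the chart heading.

phenylalanine deaminase

As reported, no row in the chart matches all 7 reactions.
Reversing phenylalanine deaminase (to +) → unique match: Morganella morganii.
Reversing Lactose → still no organism matches.
Reversing H2S → still no organism matches.
Reversing LDC → still no organism matches.
Reversing Gas → still no organism matches.
Reversing VP → still no organism matches.
Reversing urea hydrolysis → still no organism matches.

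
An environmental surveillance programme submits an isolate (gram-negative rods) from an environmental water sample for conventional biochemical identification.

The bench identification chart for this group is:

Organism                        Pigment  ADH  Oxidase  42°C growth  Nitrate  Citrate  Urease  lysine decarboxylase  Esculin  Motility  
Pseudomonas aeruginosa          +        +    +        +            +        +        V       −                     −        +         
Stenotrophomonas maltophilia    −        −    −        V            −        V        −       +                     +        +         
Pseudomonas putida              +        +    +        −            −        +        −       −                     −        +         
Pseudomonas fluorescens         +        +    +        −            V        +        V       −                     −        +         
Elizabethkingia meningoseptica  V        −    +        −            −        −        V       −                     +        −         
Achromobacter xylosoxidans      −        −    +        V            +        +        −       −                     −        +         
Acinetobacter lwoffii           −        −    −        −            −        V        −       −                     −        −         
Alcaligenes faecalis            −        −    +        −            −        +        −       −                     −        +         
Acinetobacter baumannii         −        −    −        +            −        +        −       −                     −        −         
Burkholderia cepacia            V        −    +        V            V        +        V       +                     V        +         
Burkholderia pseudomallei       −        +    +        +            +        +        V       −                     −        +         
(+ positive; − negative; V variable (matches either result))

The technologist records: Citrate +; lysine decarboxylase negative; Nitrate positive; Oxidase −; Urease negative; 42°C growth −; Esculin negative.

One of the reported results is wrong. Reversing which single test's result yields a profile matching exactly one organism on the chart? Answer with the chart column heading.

Nitrate

As reported, no row in the chart matches all 7 reactions.
Reversing Esculin → still no organism matches.
Reversing 42°C growth → still no organism matches.
Reversing Nitrate (to −) → unique match: Acinetobacter lwoffii.
Reversing Urease → still no organism matches.
Reversing Citrate → still no organism matches.
Reversing lysine decarboxylase → still no organism matches.
Reversing Oxidase → 2 organisms match (not unique).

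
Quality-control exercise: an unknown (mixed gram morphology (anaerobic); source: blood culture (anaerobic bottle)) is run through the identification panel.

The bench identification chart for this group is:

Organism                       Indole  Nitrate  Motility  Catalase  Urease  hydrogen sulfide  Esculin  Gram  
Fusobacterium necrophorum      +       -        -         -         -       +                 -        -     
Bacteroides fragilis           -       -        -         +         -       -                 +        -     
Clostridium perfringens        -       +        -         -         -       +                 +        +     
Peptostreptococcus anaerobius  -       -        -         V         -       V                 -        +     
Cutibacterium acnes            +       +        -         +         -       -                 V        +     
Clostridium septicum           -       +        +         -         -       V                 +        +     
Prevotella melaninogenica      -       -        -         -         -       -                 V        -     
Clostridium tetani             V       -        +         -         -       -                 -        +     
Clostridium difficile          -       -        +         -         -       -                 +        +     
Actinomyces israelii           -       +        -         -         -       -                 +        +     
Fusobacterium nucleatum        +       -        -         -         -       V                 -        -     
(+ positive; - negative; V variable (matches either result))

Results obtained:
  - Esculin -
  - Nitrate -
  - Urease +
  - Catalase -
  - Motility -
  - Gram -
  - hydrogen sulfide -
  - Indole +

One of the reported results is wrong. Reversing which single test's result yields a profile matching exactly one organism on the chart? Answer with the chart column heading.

Urease

As reported, no row in the chart matches all 8 reactions.
Reversing Urease (to -) → unique match: Fusobacterium nucleatum.
Reversing Nitrate → still no organism matches.
Reversing Indole → still no organism matches.
Reversing Catalase → still no organism matches.
Reversing Esculin → still no organism matches.
Reversing hydrogen sulfide → still no organism matches.
Reversing Motility → still no organism matches.
Reversing Gram → still no organism matches.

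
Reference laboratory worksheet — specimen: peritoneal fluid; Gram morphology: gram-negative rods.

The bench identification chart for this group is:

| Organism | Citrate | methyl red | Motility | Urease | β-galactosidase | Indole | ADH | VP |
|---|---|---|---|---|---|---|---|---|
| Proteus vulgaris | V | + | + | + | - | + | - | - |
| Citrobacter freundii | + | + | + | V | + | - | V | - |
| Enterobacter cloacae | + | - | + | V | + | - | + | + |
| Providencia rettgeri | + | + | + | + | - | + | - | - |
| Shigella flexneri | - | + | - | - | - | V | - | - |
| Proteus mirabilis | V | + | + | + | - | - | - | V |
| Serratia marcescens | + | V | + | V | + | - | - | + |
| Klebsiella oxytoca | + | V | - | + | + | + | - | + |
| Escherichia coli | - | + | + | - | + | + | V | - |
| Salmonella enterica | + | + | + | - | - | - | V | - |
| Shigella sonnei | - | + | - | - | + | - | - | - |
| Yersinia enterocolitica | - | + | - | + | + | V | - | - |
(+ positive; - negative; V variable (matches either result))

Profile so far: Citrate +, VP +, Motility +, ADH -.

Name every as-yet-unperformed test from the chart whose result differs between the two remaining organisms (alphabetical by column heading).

VP +: excludes 8 organisms — 4 left.
Citrate +: all 4 remaining candidates are consistent.
Motility +: excludes Klebsiella oxytoca — 3 left.
ADH -: excludes Enterobacter cloacae — 2 left.
Two candidates remain: Proteus mirabilis and Serratia marcescens.
  methyl red: + vs V — variable for at least one, does not separate.
  Urease: + vs V — variable for at least one, does not separate.
  β-galactosidase: Proteus mirabilis -, Serratia marcescens + — discriminates.
  Indole: - vs - — same for both, does not separate.

β-galactosidase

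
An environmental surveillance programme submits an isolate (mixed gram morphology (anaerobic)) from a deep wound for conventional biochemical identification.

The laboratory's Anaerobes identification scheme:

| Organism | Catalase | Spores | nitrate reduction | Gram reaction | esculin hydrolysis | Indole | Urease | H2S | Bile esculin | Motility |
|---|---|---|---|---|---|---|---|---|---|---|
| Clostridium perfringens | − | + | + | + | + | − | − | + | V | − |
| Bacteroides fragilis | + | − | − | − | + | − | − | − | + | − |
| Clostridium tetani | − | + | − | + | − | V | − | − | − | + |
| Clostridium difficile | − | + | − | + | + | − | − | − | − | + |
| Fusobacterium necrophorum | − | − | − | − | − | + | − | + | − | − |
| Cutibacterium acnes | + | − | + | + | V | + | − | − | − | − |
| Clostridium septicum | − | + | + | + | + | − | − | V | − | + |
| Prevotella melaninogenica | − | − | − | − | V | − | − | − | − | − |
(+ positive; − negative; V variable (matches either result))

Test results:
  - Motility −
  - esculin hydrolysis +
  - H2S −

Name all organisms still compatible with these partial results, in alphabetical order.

Bacteroides fragilis, Cutibacterium acnes, Prevotella melaninogenica

H2S −: excludes Clostridium perfringens, Fusobacterium necrophorum — 6 left.
Motility −: excludes Clostridium tetani, Clostridium difficile, Clostridium septicum — 3 left.
esculin hydrolysis +: all 3 remaining candidates are consistent.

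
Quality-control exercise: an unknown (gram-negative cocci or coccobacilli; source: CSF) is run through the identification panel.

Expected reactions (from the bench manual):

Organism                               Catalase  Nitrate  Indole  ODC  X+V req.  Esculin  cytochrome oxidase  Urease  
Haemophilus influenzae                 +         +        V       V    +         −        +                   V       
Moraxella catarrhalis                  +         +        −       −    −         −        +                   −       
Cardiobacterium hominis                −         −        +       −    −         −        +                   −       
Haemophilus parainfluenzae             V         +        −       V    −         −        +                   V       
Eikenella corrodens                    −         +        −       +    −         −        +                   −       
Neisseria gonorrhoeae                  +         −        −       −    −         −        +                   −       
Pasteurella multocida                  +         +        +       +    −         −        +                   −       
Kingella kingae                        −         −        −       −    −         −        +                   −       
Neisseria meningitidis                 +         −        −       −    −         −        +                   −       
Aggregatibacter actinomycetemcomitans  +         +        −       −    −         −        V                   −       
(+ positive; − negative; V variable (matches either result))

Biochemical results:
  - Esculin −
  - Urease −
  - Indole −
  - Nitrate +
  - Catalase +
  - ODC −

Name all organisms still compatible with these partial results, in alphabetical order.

Esculin −: all 10 remaining candidates are consistent.
Indole −: excludes Cardiobacterium hominis, Pasteurella multocida — 8 left.
Catalase +: excludes Eikenella corrodens, Kingella kingae — 6 left.
ODC −: all 6 remaining candidates are consistent.
Urease −: all 6 remaining candidates are consistent.
Nitrate +: excludes Neisseria gonorrhoeae, Neisseria meningitidis — 4 left.

Aggregatibacter actinomycetemcomitans, Haemophilus influenzae, Haemophilus parainfluenzae, Moraxella catarrhalis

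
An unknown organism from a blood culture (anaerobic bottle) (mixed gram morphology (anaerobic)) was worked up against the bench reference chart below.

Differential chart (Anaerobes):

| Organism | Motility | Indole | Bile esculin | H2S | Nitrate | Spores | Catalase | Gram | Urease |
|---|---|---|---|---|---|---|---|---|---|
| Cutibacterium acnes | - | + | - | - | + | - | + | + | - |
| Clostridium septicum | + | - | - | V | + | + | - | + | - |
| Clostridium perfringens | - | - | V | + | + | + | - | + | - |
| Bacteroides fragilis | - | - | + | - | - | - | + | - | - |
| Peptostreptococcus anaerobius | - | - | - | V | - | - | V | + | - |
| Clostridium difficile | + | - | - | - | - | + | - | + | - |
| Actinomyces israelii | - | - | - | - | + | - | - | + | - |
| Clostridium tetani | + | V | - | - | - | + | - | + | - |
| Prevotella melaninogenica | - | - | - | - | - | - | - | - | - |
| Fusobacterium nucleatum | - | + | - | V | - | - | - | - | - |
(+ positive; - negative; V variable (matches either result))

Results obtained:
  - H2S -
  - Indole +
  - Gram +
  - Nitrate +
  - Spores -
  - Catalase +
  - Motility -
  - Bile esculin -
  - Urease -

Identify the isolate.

Cutibacterium acnes

Motility -: excludes Clostridium septicum, Clostridium difficile, Clostridium tetani — 7 left.
Bile esculin -: excludes Bacteroides fragilis — 6 left.
Indole +: excludes Clostridium perfringens, Peptostreptococcus anaerobius, Actinomyces israelii, Prevotella melaninogenica — 2 left.
H2S -: all 2 remaining candidates are consistent.
Urease -: all 2 remaining candidates are consistent.
Nitrate +: excludes Fusobacterium nucleatum — 1 left.
Gram +: the one remaining candidate is consistent.
Catalase +: the one remaining candidate is consistent.
Spores -: the one remaining candidate is consistent.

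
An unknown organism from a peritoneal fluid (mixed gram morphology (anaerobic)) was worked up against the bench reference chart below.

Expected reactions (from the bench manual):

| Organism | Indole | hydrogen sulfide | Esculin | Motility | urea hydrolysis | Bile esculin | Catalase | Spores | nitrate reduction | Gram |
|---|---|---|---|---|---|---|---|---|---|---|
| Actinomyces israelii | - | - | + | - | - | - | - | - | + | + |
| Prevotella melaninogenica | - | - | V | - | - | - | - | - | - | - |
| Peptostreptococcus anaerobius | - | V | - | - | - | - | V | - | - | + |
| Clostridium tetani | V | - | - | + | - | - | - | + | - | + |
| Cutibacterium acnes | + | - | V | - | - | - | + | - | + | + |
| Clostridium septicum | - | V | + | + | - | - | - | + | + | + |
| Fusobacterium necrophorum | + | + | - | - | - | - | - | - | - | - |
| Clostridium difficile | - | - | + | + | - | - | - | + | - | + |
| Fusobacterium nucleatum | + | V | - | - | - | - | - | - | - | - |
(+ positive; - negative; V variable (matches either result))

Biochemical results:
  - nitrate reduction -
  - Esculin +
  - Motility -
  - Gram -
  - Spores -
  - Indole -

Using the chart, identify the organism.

Prevotella melaninogenica

Gram -: excludes 6 organisms — 3 left.
nitrate reduction -: all 3 remaining candidates are consistent.
Motility -: all 3 remaining candidates are consistent.
Esculin +: excludes Fusobacterium necrophorum, Fusobacterium nucleatum — 1 left.
Indole -: the one remaining candidate is consistent.
Spores -: the one remaining candidate is consistent.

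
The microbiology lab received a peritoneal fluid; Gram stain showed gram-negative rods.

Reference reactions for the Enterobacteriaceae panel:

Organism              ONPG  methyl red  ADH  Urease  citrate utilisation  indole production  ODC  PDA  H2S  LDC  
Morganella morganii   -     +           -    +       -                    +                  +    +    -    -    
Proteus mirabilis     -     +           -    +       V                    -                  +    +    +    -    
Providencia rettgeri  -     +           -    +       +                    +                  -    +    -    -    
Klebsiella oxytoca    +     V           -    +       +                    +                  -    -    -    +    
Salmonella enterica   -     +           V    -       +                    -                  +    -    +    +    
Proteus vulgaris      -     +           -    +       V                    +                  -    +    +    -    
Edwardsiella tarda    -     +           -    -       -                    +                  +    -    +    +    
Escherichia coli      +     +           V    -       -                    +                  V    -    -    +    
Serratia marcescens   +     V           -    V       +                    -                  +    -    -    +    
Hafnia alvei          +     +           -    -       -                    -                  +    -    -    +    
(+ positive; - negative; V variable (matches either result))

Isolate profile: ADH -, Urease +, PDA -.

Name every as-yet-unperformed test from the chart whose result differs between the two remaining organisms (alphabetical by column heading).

indole production, ODC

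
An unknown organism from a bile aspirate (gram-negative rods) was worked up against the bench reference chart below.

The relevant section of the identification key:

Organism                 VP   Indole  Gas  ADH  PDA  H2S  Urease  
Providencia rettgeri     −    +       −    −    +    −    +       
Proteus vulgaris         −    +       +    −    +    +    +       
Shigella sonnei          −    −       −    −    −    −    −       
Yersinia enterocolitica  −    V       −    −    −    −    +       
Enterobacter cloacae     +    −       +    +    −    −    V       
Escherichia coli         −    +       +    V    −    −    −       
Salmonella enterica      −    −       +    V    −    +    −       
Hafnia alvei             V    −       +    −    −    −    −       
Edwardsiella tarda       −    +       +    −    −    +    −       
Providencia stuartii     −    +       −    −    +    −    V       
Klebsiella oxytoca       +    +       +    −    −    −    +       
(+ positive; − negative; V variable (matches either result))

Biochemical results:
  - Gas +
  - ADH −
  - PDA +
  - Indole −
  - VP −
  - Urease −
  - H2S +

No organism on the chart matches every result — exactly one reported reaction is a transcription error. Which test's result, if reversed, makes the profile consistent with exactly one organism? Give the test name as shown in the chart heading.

As reported, no row in the chart matches all 7 reactions.
Reversing H2S → still no organism matches.
Reversing Urease → still no organism matches.
Reversing Indole → still no organism matches.
Reversing Gas → still no organism matches.
Reversing ADH → still no organism matches.
Reversing VP → still no organism matches.
Reversing PDA (to −) → unique match: Salmonella enterica.

PDA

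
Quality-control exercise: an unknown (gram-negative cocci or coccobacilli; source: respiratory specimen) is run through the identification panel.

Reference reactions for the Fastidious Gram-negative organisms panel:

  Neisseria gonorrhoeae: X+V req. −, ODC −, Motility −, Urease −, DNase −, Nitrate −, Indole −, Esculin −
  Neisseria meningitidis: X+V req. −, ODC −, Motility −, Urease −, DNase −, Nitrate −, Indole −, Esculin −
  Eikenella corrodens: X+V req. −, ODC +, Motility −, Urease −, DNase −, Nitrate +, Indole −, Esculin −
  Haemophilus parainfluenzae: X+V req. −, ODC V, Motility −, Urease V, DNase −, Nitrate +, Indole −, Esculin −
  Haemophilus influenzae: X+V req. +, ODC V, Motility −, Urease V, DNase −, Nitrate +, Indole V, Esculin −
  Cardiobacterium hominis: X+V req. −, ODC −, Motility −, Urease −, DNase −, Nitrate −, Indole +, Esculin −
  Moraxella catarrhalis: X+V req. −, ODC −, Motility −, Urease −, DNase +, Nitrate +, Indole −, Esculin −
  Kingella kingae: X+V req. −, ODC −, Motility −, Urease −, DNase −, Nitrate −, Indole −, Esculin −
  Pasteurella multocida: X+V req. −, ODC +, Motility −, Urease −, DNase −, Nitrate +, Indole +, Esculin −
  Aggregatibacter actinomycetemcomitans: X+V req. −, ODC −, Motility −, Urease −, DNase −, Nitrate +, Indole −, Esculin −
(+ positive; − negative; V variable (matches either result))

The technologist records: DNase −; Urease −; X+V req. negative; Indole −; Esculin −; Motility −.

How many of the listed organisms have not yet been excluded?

6

Motility −: all 10 remaining candidates are consistent.
DNase −: excludes Moraxella catarrhalis — 9 left.
Urease −: all 9 remaining candidates are consistent.
Esculin −: all 9 remaining candidates are consistent.
X+V req. −: excludes Haemophilus influenzae — 8 left.
Indole −: excludes Cardiobacterium hominis, Pasteurella multocida — 6 left.
Still consistent: Aggregatibacter actinomycetemcomitans, Eikenella corrodens, Haemophilus parainfluenzae, Kingella kingae, Neisseria gonorrhoeae, Neisseria meningitidis.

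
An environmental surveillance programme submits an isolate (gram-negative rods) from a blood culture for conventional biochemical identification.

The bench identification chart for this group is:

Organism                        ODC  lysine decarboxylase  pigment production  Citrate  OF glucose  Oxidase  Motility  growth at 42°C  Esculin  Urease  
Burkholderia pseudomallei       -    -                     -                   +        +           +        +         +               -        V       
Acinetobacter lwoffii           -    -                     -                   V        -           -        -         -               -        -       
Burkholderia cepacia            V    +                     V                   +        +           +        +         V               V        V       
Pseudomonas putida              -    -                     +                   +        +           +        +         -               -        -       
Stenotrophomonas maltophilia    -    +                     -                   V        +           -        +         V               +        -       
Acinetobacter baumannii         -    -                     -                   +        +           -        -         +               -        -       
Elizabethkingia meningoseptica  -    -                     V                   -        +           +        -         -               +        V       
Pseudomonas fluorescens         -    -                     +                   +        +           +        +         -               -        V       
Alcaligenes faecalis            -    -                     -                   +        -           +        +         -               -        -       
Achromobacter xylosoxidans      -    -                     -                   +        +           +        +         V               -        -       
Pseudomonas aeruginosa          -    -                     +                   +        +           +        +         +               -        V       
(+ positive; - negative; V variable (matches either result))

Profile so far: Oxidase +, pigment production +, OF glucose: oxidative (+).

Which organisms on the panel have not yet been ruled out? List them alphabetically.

Burkholderia cepacia, Elizabethkingia meningoseptica, Pseudomonas aeruginosa, Pseudomonas fluorescens, Pseudomonas putida

Oxidase +: excludes Acinetobacter lwoffii, Stenotrophomonas maltophilia, Acinetobacter baumannii — 8 left.
OF glucose +: excludes Alcaligenes faecalis — 7 left.
pigment production +: excludes Burkholderia pseudomallei, Achromobacter xylosoxidans — 5 left.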